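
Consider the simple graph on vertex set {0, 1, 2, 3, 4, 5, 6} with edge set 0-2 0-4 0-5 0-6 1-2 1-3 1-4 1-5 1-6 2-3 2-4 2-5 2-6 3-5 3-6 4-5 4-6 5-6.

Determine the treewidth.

A width-4 tree decomposition is:
Bags: B1 = {1, 2, 4, 5, 6}  B2 = {0, 2, 4, 5, 6}  B3 = {1, 2, 3, 5, 6}
Tree: B1–B2, B1–B3
Each bag holds 5 vertices, so the decomposition has width 4, which upper-bounds the treewidth. On the other hand G contains the 5-clique {0, 2, 4, 5, 6}. A clique must lie in a single bag of any decomposition, so no decomposition can have width below 4. Combining the bounds, tw(G) = 4.

4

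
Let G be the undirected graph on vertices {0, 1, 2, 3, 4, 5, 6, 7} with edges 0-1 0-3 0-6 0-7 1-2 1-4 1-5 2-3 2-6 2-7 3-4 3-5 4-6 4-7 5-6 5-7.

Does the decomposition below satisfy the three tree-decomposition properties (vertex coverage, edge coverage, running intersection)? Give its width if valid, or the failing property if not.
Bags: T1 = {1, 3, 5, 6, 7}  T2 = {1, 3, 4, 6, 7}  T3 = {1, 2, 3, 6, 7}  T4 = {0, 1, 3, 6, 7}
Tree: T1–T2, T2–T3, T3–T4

Yes; width 4.

Vertex coverage: the bags together contain {0, 1, 2, 3, 4, 5, 6, 7}, the full vertex set. Edge coverage: each edge of G has both endpoints in at least one bag. Running intersection: for every vertex, the bags containing it form a connected subtree. All three properties hold, so this is a valid tree decomposition of width max|bag| − 1 = 4, and hence tw(G) ≤ 4.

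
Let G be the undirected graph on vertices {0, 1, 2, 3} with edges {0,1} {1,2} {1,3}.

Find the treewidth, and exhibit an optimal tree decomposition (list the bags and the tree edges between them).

Treewidth 1.
One optimal decomposition is:
Bags: B1 = {0, 1}  B2 = {1, 3}  B3 = {1, 2}
Tree: B1–B2, B2–B3

Each bag holds 2 vertices, so the decomposition has width 1, which upper-bounds the treewidth. Any graph with an edge has treewidth ≥ 1, and G has the edge 1–0. Therefore the treewidth is 1.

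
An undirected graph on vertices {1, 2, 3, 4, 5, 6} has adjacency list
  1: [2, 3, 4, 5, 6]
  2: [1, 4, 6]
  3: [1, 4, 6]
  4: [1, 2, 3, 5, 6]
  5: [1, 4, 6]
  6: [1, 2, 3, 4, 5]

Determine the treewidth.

A width-3 tree decomposition is:
Bags: B1 = {1, 4, 5, 6}  B2 = {1, 3, 4, 6}  B3 = {1, 2, 4, 6}
Tree: B1–B2, B1–B3
Each bag holds 4 vertices, so the decomposition has width 3, which upper-bounds the treewidth. On the other hand G contains the 4-clique {1, 2, 4, 6}. A clique must lie in a single bag of any decomposition, so no decomposition can have width below 3. Hence tw(G) = 3 exactly.

3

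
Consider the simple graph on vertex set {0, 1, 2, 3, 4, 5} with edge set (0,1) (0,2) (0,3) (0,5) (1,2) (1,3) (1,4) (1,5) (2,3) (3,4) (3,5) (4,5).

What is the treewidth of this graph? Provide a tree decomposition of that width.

Treewidth 3.
One optimal decomposition is:
Bags: B1 = {0, 1, 3, 5}  B2 = {1, 3, 4, 5}  B3 = {0, 1, 2, 3}
Tree: B1–B2, B1–B3

The largest bag has 4 vertices, giving width 3; this decomposition certifies tw(G) ≤ 3. For the lower bound, the 4 vertices {0, 1, 2, 3} are pairwise adjacent, and any tree decomposition puts a clique entirely inside one bag — forcing width ≥ 3. Hence tw(G) = 3 exactly.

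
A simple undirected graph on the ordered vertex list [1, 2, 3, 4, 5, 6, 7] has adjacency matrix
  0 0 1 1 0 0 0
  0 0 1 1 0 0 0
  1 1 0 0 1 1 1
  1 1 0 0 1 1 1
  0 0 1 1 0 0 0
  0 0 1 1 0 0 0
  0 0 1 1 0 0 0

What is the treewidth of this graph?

2

A width-2 tree decomposition is:
Bags: B1 = {3, 4, 5}  B2 = {2, 3, 4}  B3 = {3, 4, 7}  B4 = {3, 4, 6}  B5 = {1, 3, 4}
Tree: B1–B2, B2–B3, B3–B4, B4–B5
Every bag has size at most 3, so the width is 3 − 1 = 2 and tw(G) ≤ 2. Since 4–5–3–2–4 is a cycle in G, G is not acyclic. Forests are exactly the graphs of treewidth ≤ 1, so tw(G) ≥ 2. The upper and lower bounds meet at 2, so that is the treewidth.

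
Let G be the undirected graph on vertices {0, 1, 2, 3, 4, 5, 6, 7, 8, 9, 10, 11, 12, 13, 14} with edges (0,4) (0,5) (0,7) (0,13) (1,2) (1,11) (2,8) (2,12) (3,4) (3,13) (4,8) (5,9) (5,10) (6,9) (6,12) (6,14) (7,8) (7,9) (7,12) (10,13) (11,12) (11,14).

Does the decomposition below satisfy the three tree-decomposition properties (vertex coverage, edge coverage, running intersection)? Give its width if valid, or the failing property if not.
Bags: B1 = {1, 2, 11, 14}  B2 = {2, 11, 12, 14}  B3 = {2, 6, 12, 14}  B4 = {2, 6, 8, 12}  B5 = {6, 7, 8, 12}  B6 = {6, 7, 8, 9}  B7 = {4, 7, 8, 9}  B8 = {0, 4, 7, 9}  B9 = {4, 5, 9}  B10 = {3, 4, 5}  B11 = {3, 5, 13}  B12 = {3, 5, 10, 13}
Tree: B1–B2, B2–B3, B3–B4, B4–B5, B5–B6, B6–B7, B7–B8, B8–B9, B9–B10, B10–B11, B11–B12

A tree decomposition must satisfy three properties: every vertex lies in some bag; for every edge, both endpoints lie together in some bag; and for every vertex, the bags containing it form a connected subtree. Here edge (0,5) lies in no bag, so the decomposition is invalid.

No — edge (0,5) lies in no bag.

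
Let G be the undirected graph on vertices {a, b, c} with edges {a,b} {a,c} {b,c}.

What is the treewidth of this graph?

A width-2 tree decomposition is:
Bags: B1 = {a, b, c}
Tree: (single bag)
A single bag containing all 3 vertices is trivially a valid decomposition of width 2. Conversely, {a, b, c} is a clique of size 3, and the vertices of any clique must share a bag in every tree decomposition; so some bag has ≥ 3 vertices and tw(G) ≥ 2. Hence tw(G) = 2 exactly.

2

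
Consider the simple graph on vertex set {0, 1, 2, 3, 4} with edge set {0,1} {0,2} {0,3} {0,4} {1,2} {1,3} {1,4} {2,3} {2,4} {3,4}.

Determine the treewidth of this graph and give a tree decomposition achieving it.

A single bag containing all 5 vertices is trivially a valid decomposition of width 4. On the other hand G contains the 5-clique {0, 1, 2, 3, 4}. A clique must lie in a single bag of any decomposition, so no decomposition can have width below 4. The upper and lower bounds meet at 4, so that is the treewidth.

Treewidth 4.
Bags: B1 = {0, 1, 2, 3, 4}
Tree: (single bag)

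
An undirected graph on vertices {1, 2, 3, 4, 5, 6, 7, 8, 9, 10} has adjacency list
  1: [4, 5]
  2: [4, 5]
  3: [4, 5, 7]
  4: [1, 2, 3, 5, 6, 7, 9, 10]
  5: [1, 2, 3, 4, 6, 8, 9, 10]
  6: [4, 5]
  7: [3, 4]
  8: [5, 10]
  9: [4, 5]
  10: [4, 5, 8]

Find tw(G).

2

A width-2 tree decomposition is:
Bags: B1 = {4, 5, 10}  B2 = {2, 4, 5}  B3 = {1, 4, 5}  B4 = {3, 4, 5}  B5 = {3, 4, 7}  B6 = {4, 5, 9}  B7 = {4, 5, 6}  B8 = {5, 8, 10}
Tree: B1–B2, B1–B3, B3–B4, B4–B5, B2–B6, B1–B7, B1–B8
Each bag holds 3 vertices, so the decomposition has width 2, which upper-bounds the treewidth. Conversely, {5, 8, 10} is a clique of size 3, and the vertices of any clique must share a bag in every tree decomposition; so some bag has ≥ 3 vertices and tw(G) ≥ 2. Therefore the treewidth is 2.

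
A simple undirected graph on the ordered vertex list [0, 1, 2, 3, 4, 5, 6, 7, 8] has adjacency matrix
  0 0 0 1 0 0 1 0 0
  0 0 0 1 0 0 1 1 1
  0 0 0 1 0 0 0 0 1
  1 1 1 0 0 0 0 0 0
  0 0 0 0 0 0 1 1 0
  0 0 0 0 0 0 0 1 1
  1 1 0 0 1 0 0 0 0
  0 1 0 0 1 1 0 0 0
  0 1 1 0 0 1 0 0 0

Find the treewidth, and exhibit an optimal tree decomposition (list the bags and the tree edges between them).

Treewidth 3.
One such decomposition:
Bags: B1 = {2, 5, 7, 8}  B2 = {1, 2, 7, 8}  B3 = {1, 2, 3, 7}  B4 = {1, 3, 4, 7}  B5 = {1, 3, 4, 6}  B6 = {0, 3, 4, 6}
Tree: B1–B2, B2–B3, B3–B4, B4–B5, B5–B6

Each bag holds 4 vertices, so the decomposition has width 3, which upper-bounds the treewidth. For the lower bound: the 4 vertex sets {2,5,8}, {7}, {1}, {0,3,4,6} are disjoint, each induces a connected subgraph, and every pair is joined by at least one edge of G. Contracting each set to a single vertex therefore yields K_{4} as a minor, and since treewidth is minor-monotone, tw(G) ≥ tw(K_{4}) = 3. The upper and lower bounds meet at 3, so that is the treewidth.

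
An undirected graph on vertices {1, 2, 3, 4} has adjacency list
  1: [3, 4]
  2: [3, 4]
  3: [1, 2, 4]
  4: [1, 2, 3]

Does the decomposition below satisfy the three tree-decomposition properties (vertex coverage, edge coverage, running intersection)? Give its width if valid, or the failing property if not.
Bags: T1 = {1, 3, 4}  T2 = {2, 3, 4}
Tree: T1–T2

Every vertex of G appears in some bag (union = {1, 2, 3, 4}); every edge is covered by a bag; and for each vertex v the set of bags containing v is connected in the bag tree. The decomposition is therefore valid. The largest bag has 3 vertices, so the width is 2.

Yes; width 2.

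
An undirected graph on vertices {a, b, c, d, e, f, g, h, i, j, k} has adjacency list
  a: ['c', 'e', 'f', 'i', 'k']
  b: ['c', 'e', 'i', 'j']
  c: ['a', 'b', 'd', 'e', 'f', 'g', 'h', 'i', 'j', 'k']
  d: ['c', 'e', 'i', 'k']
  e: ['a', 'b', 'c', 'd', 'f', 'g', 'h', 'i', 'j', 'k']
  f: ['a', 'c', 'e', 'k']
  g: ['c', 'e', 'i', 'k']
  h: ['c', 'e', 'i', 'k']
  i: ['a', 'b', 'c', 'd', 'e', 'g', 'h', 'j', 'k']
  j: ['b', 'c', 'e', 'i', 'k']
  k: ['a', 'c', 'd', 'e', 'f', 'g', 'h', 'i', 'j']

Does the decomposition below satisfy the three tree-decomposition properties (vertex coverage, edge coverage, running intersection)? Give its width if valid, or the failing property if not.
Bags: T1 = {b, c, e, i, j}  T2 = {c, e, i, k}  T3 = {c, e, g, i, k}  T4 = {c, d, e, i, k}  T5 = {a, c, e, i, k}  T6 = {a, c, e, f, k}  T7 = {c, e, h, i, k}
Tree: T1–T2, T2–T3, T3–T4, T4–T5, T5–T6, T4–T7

A tree decomposition must satisfy three properties: every vertex lies in some bag; for every edge, both endpoints lie together in some bag; and for every vertex, the bags containing it form a connected subtree. Here edge (j,k) lies in no bag, so the decomposition is invalid.

No — edge (j,k) lies in no bag.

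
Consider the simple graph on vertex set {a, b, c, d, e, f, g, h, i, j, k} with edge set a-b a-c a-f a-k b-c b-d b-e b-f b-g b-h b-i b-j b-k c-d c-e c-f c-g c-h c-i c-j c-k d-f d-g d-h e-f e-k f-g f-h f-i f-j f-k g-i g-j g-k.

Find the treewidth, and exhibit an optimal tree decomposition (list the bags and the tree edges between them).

The largest bag has 5 vertices, giving width 4; this decomposition certifies tw(G) ≤ 4. On the other hand G contains the 5-clique {b, c, d, f, g}. A clique must lie in a single bag of any decomposition, so no decomposition can have width below 4. Combining the bounds, tw(G) = 4.

Treewidth 4.
One optimal decomposition is:
Bags: B1 = {b, c, e, f, k}  B2 = {b, c, f, g, k}  B3 = {b, c, d, f, g}  B4 = {b, c, f, g, i}  B5 = {b, c, d, f, h}  B6 = {b, c, f, g, j}  B7 = {a, b, c, f, k}
Tree: B1–B2, B2–B3, B3–B4, B3–B5, B3–B6, B2–B7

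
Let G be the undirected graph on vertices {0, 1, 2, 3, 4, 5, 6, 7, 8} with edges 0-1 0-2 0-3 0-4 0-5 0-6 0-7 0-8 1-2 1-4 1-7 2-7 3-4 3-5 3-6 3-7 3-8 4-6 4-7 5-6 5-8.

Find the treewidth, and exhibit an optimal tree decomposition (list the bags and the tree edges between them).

The largest bag has 4 vertices, giving width 3; this decomposition certifies tw(G) ≤ 3. For the lower bound, the 4 vertices {0, 1, 2, 7} are pairwise adjacent, and any tree decomposition puts a clique entirely inside one bag — forcing width ≥ 3. Therefore the treewidth is 3.

Treewidth 3.
One such decomposition:
Bags: B1 = {0, 1, 2, 7}  B2 = {0, 1, 4, 7}  B3 = {0, 3, 4, 7}  B4 = {0, 3, 4, 6}  B5 = {0, 3, 5, 6}  B6 = {0, 3, 5, 8}
Tree: B1–B2, B2–B3, B3–B4, B4–B5, B5–B6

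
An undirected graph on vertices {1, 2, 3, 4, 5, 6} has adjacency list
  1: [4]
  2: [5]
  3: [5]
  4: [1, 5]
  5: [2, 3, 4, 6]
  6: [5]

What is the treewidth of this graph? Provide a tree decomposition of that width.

Each bag holds 2 vertices, so the decomposition has width 1, which upper-bounds the treewidth. Since G has at least one edge (e.g. 3–5), it is not an edgeless graph, so tw(G) ≥ 1. Combining the bounds, tw(G) = 1.

Treewidth 1.
One optimal decomposition is:
Bags: B1 = {3, 5}  B2 = {5, 6}  B3 = {2, 5}  B4 = {4, 5}  B5 = {1, 4}
Tree: B1–B2, B1–B3, B3–B4, B4–B5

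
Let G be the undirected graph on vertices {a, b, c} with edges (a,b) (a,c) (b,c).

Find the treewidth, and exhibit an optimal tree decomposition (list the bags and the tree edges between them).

With just one bag of size 3, the width is 3 − 1 = 2, so tw(G) ≤ 2. Conversely, {a, b, c} is a clique of size 3, and the vertices of any clique must share a bag in every tree decomposition; so some bag has ≥ 3 vertices and tw(G) ≥ 2. Hence tw(G) = 2 exactly.

Treewidth 2.
Bags: B1 = {a, b, c}
Tree: (single bag)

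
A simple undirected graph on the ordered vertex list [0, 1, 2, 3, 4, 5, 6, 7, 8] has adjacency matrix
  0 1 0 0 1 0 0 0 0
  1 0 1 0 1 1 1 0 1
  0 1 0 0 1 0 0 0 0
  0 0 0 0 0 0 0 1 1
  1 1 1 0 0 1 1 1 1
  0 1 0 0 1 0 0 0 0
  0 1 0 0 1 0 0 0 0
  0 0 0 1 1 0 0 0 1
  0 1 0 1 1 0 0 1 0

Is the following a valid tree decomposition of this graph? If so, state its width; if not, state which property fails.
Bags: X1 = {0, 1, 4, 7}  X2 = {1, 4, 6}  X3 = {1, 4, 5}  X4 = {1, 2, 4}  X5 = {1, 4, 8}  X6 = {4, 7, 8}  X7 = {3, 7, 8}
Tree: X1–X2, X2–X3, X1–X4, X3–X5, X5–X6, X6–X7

No — bags containing vertex 7 are not connected in the tree.

A tree decomposition must satisfy three properties: every vertex lies in some bag; for every edge, both endpoints lie together in some bag; and for every vertex, the bags containing it form a connected subtree. Here bags containing vertex 7 are not connected in the tree, so the decomposition is invalid.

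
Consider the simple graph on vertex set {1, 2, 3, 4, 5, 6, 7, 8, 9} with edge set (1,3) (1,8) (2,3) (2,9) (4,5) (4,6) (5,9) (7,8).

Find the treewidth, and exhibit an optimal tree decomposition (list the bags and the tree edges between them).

Treewidth 1.
One optimal decomposition is:
Bags: B1 = {4, 6}  B2 = {4, 5}  B3 = {5, 9}  B4 = {2, 9}  B5 = {2, 3}  B6 = {1, 3}  B7 = {1, 8}  B8 = {7, 8}
Tree: B1–B2, B2–B3, B3–B4, B4–B5, B5–B6, B6–B7, B7–B8

Every bag has size at most 2, so the width is 2 − 1 = 1 and tw(G) ≤ 1. Since G has at least one edge (e.g. 6–4), it is not an edgeless graph, so tw(G) ≥ 1. The upper and lower bounds meet at 1, so that is the treewidth.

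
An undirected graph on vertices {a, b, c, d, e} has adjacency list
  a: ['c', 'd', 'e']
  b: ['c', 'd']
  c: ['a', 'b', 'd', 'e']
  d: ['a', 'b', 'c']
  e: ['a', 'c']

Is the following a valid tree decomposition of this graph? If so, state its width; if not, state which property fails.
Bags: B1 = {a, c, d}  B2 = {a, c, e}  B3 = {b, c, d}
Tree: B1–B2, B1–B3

Checking the three conditions: (i) the bags cover all of {a, b, c, d, e}; (ii) for each edge, some bag contains both endpoints; (iii) the bags containing any fixed vertex form a subtree. All hold, so the decomposition is valid with width 3 − 1 = 2.

Yes; width 2.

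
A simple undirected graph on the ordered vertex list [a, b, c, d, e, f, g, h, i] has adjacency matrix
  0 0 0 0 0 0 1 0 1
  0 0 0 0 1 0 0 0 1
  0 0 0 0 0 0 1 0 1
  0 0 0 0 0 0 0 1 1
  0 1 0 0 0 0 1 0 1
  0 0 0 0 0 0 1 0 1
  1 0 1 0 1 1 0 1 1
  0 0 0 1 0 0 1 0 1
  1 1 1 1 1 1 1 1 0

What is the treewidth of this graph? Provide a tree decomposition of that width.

Every bag has size at most 3, so the width is 3 − 1 = 2 and tw(G) ≤ 2. Conversely, {d, h, i} is a clique of size 3, and the vertices of any clique must share a bag in every tree decomposition; so some bag has ≥ 3 vertices and tw(G) ≥ 2. Combining the bounds, tw(G) = 2.

Treewidth 2.
One optimal decomposition is:
Bags: B1 = {g, h, i}  B2 = {e, g, i}  B3 = {c, g, i}  B4 = {f, g, i}  B5 = {d, h, i}  B6 = {b, e, i}  B7 = {a, g, i}
Tree: B1–B2, B1–B3, B1–B4, B1–B5, B2–B6, B2–B7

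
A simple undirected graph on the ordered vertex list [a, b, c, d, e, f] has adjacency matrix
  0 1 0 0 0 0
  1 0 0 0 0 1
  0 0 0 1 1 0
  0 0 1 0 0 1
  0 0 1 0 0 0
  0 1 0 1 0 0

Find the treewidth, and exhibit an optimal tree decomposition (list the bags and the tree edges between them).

The largest bag has 2 vertices, giving width 1; this decomposition certifies tw(G) ≤ 1. G has an edge, so its treewidth is at least 1. The upper and lower bounds meet at 1, so that is the treewidth.

Treewidth 1.
One such decomposition:
Bags: B1 = {c, d}  B2 = {c, e}  B3 = {d, f}  B4 = {b, f}  B5 = {a, b}
Tree: B1–B2, B1–B3, B3–B4, B4–B5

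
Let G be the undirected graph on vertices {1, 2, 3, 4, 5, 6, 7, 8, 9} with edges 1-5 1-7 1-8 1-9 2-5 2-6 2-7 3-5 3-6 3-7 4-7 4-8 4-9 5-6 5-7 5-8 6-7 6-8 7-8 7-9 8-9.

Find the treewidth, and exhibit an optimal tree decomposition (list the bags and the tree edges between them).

Treewidth 3.
Bags: B1 = {1, 7, 8, 9}  B2 = {1, 5, 7, 8}  B3 = {4, 7, 8, 9}  B4 = {5, 6, 7, 8}  B5 = {3, 5, 6, 7}  B6 = {2, 5, 6, 7}
Tree: B1–B2, B1–B3, B2–B4, B4–B5, B4–B6

The largest bag has 4 vertices, giving width 3; this decomposition certifies tw(G) ≤ 3. On the other hand G contains the 4-clique {1, 7, 8, 9}. A clique must lie in a single bag of any decomposition, so no decomposition can have width below 3. Hence tw(G) = 3 exactly.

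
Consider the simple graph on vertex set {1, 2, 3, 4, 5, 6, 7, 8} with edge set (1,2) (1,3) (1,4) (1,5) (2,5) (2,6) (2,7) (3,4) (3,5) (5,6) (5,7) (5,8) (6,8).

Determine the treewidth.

A width-2 tree decomposition is:
Bags: B1 = {2, 5, 6}  B2 = {5, 6, 8}  B3 = {1, 2, 5}  B4 = {1, 3, 5}  B5 = {2, 5, 7}  B6 = {1, 3, 4}
Tree: B1–B2, B1–B3, B3–B4, B1–B5, B4–B6
Each bag holds 3 vertices, so the decomposition has width 2, which upper-bounds the treewidth. For the lower bound, the 3 vertices {1, 3, 4} are pairwise adjacent, and any tree decomposition puts a clique entirely inside one bag — forcing width ≥ 2. Therefore the treewidth is 2.

2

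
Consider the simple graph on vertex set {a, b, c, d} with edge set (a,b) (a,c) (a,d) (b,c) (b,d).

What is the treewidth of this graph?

2

A width-2 tree decomposition is:
Bags: B1 = {a, b, d}  B2 = {a, b, c}
Tree: B1–B2
Each bag holds 3 vertices, so the decomposition has width 2, which upper-bounds the treewidth. For the lower bound, the 3 vertices {a, b, d} are pairwise adjacent, and any tree decomposition puts a clique entirely inside one bag — forcing width ≥ 2. Combining the bounds, tw(G) = 2.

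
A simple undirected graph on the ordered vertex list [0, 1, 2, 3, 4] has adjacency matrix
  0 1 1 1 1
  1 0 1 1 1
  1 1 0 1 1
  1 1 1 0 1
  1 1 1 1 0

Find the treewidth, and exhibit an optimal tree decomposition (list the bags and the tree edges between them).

Treewidth 4.
One such decomposition:
Bags: B1 = {0, 1, 2, 3, 4}
Tree: (single bag)

With just one bag of size 5, the width is 5 − 1 = 4, so tw(G) ≤ 4. For the lower bound, the 5 vertices {0, 1, 2, 3, 4} are pairwise adjacent, and any tree decomposition puts a clique entirely inside one bag — forcing width ≥ 4. The upper and lower bounds meet at 4, so that is the treewidth.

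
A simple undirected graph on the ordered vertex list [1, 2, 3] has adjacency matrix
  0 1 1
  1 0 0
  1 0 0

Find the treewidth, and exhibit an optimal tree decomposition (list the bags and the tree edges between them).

Every bag has size at most 2, so the width is 2 − 1 = 1 and tw(G) ≤ 1. Since G has at least one edge (e.g. 2–1), it is not an edgeless graph, so tw(G) ≥ 1. Combining the bounds, tw(G) = 1.

Treewidth 1.
One such decomposition:
Bags: B1 = {1, 2}  B2 = {1, 3}
Tree: B1–B2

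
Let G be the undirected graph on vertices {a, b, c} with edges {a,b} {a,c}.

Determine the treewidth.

A width-1 tree decomposition is:
Bags: B1 = {a, b}  B2 = {a, c}
Tree: B1–B2
Each bag holds 2 vertices, so the decomposition has width 1, which upper-bounds the treewidth. Since G has at least one edge (e.g. a–b), it is not an edgeless graph, so tw(G) ≥ 1. The upper and lower bounds meet at 1, so that is the treewidth.

1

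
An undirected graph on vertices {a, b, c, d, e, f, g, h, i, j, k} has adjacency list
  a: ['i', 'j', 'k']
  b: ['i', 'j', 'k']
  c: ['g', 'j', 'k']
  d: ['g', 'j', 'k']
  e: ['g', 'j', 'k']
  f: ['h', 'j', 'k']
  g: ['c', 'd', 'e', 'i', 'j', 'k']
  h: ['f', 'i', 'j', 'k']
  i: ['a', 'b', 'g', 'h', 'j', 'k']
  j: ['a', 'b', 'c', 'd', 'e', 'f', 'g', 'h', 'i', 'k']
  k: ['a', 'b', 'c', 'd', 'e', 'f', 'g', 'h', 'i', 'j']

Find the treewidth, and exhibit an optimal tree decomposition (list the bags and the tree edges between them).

Treewidth 3.
One optimal decomposition is:
Bags: B1 = {h, i, j, k}  B2 = {b, i, j, k}  B3 = {g, i, j, k}  B4 = {c, g, j, k}  B5 = {a, i, j, k}  B6 = {e, g, j, k}  B7 = {f, h, j, k}  B8 = {d, g, j, k}
Tree: B1–B2, B2–B3, B3–B4, B3–B5, B3–B6, B1–B7, B4–B8

Each bag holds 4 vertices, so the decomposition has width 3, which upper-bounds the treewidth. Conversely, {f, h, j, k} is a clique of size 4, and the vertices of any clique must share a bag in every tree decomposition; so some bag has ≥ 4 vertices and tw(G) ≥ 3. The upper and lower bounds meet at 3, so that is the treewidth.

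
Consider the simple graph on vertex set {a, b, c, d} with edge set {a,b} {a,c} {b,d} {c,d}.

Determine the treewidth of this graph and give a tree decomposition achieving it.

Treewidth 2.
One such decomposition:
Bags: B1 = {a, b, d}  B2 = {a, c, d}
Tree: B1–B2

The largest bag has 3 vertices, giving width 2; this decomposition certifies tw(G) ≤ 2. For the lower bound, G contains the cycle a–b–d–c–a, so G is not a forest; only forests have treewidth ≤ 1, hence tw(G) ≥ 2. Therefore the treewidth is 2.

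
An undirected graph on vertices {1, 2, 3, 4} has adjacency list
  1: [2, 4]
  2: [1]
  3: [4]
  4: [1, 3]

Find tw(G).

1

A width-1 tree decomposition is:
Bags: B1 = {1, 2}  B2 = {1, 4}  B3 = {3, 4}
Tree: B1–B2, B2–B3
The largest bag has 2 vertices, giving width 1; this decomposition certifies tw(G) ≤ 1. Any graph with an edge has treewidth ≥ 1, and G has the edge 2–1. Combining the bounds, tw(G) = 1.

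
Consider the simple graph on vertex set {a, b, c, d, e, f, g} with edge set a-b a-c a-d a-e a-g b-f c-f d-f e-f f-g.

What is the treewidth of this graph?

2

A width-2 tree decomposition is:
Bags: B1 = {a, d, f}  B2 = {a, c, f}  B3 = {a, e, f}  B4 = {a, b, f}  B5 = {a, f, g}
Tree: B1–B2, B2–B3, B3–B4, B4–B5
Every bag has size at most 3, so the width is 3 − 1 = 2 and tw(G) ≤ 2. For the lower bound, G contains the cycle a–d–f–c–a, so G is not a forest; only forests have treewidth ≤ 1, hence tw(G) ≥ 2. The upper and lower bounds meet at 2, so that is the treewidth.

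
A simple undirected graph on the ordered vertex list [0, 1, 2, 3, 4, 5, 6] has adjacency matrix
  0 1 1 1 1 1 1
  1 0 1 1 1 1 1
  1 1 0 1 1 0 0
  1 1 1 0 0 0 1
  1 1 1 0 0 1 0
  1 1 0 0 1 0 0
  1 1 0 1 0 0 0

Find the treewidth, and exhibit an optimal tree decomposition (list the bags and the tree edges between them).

Treewidth 3.
Bags: B1 = {0, 1, 2, 3}  B2 = {0, 1, 3, 6}  B3 = {0, 1, 2, 4}  B4 = {0, 1, 4, 5}
Tree: B1–B2, B1–B3, B3–B4

The largest bag has 4 vertices, giving width 3; this decomposition certifies tw(G) ≤ 3. Conversely, {0, 1, 2, 3} is a clique of size 4, and the vertices of any clique must share a bag in every tree decomposition; so some bag has ≥ 4 vertices and tw(G) ≥ 3. Combining the bounds, tw(G) = 3.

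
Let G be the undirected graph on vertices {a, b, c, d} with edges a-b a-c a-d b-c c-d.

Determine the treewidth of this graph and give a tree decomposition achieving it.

Treewidth 2.
One optimal decomposition is:
Bags: B1 = {a, b, c}  B2 = {a, c, d}
Tree: B1–B2

Each bag holds 3 vertices, so the decomposition has width 2, which upper-bounds the treewidth. On the other hand G contains the 3-clique {a, c, d}. A clique must lie in a single bag of any decomposition, so no decomposition can have width below 2. Combining the bounds, tw(G) = 2.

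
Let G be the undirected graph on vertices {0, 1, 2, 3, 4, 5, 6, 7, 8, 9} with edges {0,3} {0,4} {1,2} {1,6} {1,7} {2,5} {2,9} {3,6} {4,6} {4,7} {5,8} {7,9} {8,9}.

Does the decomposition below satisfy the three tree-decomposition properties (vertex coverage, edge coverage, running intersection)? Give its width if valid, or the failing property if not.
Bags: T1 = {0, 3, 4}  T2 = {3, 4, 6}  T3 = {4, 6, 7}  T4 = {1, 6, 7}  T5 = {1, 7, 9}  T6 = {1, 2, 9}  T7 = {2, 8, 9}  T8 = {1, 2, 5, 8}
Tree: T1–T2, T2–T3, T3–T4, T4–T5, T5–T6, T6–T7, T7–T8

No — bags containing vertex 1 are not connected in the tree.

A tree decomposition must satisfy three properties: every vertex lies in some bag; for every edge, both endpoints lie together in some bag; and for every vertex, the bags containing it form a connected subtree. Here bags containing vertex 1 are not connected in the tree, so the decomposition is invalid.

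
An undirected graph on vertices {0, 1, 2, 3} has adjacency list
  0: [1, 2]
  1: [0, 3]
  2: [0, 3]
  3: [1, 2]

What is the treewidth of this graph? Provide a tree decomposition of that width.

The largest bag has 3 vertices, giving width 2; this decomposition certifies tw(G) ≤ 2. Since 0–2–3–1–0 is a cycle in G, G is not acyclic. Forests are exactly the graphs of treewidth ≤ 1, so tw(G) ≥ 2. Combining the bounds, tw(G) = 2.

Treewidth 2.
Bags: B1 = {0, 2, 3}  B2 = {0, 1, 3}
Tree: B1–B2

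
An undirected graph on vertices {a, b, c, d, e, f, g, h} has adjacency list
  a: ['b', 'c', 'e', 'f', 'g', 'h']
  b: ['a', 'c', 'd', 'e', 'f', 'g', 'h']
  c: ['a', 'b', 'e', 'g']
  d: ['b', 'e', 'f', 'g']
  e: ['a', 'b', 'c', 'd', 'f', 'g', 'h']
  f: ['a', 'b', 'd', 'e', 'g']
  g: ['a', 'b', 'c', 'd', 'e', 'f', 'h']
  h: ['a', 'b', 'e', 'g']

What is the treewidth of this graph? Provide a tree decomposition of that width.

Treewidth 4.
One optimal decomposition is:
Bags: B1 = {a, b, c, e, g}  B2 = {a, b, e, g, h}  B3 = {a, b, e, f, g}  B4 = {b, d, e, f, g}
Tree: B1–B2, B1–B3, B3–B4

The largest bag has 5 vertices, giving width 4; this decomposition certifies tw(G) ≤ 4. For the lower bound, the 5 vertices {b, d, e, f, g} are pairwise adjacent, and any tree decomposition puts a clique entirely inside one bag — forcing width ≥ 4. Therefore the treewidth is 4.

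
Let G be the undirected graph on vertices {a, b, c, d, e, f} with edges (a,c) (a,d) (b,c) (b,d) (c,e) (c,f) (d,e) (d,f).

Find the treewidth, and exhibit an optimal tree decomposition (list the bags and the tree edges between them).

The largest bag has 3 vertices, giving width 2; this decomposition certifies tw(G) ≤ 2. The edges f–c–b–d–f form a cycle, so G is not a tree and its treewidth is at least 2. The upper and lower bounds meet at 2, so that is the treewidth.

Treewidth 2.
One such decomposition:
Bags: B1 = {c, d, f}  B2 = {b, c, d}  B3 = {a, c, d}  B4 = {c, d, e}
Tree: B1–B2, B2–B3, B3–B4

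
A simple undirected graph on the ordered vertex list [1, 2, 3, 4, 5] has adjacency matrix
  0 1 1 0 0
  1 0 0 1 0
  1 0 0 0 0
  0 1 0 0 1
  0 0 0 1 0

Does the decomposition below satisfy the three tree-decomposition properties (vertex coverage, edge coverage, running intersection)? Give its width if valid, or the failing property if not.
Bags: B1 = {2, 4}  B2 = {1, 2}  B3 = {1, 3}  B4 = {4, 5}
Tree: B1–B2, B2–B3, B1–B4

Checking the three conditions: (i) the bags cover all of {1, 2, 3, 4, 5}; (ii) for each edge, some bag contains both endpoints; (iii) the bags containing any fixed vertex form a subtree. All hold, so the decomposition is valid with width 2 − 1 = 1.

Yes; width 1.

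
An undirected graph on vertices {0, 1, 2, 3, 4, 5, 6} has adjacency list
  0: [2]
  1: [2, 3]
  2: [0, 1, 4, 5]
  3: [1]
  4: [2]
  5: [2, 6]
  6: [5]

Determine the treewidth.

A width-1 tree decomposition is:
Bags: B1 = {1, 2}  B2 = {1, 3}  B3 = {2, 5}  B4 = {2, 4}  B5 = {5, 6}  B6 = {0, 2}
Tree: B1–B2, B1–B3, B3–B4, B3–B5, B3–B6
Each bag holds 2 vertices, so the decomposition has width 1, which upper-bounds the treewidth. Since G has at least one edge (e.g. 2–1), it is not an edgeless graph, so tw(G) ≥ 1. Hence tw(G) = 1 exactly.

1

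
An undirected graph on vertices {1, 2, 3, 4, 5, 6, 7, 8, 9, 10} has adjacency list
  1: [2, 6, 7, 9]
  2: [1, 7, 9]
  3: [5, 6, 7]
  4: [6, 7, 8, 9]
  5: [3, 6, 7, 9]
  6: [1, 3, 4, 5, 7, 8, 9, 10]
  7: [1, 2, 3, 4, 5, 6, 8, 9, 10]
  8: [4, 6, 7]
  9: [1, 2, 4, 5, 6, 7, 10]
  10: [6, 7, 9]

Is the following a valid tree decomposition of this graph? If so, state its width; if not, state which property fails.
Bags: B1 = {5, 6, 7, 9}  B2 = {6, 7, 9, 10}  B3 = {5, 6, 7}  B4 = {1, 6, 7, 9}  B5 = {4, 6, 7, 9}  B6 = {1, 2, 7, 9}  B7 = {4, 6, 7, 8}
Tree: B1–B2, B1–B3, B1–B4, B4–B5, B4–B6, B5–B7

A tree decomposition must satisfy three properties: every vertex lies in some bag; for every edge, both endpoints lie together in some bag; and for every vertex, the bags containing it form a connected subtree. Here vertex 3 appears in no bag, so the decomposition is invalid.

No — vertex 3 appears in no bag.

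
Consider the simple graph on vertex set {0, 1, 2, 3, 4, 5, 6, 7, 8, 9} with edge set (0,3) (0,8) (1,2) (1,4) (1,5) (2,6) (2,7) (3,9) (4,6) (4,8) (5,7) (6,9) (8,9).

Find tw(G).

2

A width-2 tree decomposition is:
Bags: B1 = {1, 5, 7}  B2 = {1, 2, 7}  B3 = {1, 2, 4}  B4 = {2, 4, 6}  B5 = {4, 6, 8}  B6 = {6, 8, 9}  B7 = {0, 8, 9}  B8 = {0, 3, 9}
Tree: B1–B2, B2–B3, B3–B4, B4–B5, B5–B6, B6–B7, B7–B8
Each bag holds 3 vertices, so the decomposition has width 2, which upper-bounds the treewidth. Since 5–7–2–1–5 is a cycle in G, G is not acyclic. Forests are exactly the graphs of treewidth ≤ 1, so tw(G) ≥ 2. The upper and lower bounds meet at 2, so that is the treewidth.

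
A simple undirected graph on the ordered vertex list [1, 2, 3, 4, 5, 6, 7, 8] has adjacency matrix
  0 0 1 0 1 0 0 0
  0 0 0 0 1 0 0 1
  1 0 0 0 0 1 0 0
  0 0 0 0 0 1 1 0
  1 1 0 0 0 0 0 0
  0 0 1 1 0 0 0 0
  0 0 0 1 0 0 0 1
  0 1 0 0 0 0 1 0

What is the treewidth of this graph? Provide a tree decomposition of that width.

Each bag holds 3 vertices, so the decomposition has width 2, which upper-bounds the treewidth. The edges 4–6–3–1–5–2–8–7–4 form a cycle, so G is not a tree and its treewidth is at least 2. Combining the bounds, tw(G) = 2.

Treewidth 2.
One optimal decomposition is:
Bags: B1 = {3, 4, 6}  B2 = {1, 3, 4}  B3 = {1, 4, 5}  B4 = {2, 4, 5}  B5 = {2, 4, 8}  B6 = {4, 7, 8}
Tree: B1–B2, B2–B3, B3–B4, B4–B5, B5–B6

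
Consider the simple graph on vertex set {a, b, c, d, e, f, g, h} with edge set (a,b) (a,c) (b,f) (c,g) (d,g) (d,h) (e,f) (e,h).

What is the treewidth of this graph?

A width-2 tree decomposition is:
Bags: B1 = {d, e, h}  B2 = {d, e, f}  B3 = {b, d, f}  B4 = {a, b, d}  B5 = {a, c, d}  B6 = {c, d, g}
Tree: B1–B2, B2–B3, B3–B4, B4–B5, B5–B6
Every bag has size at most 3, so the width is 3 − 1 = 2 and tw(G) ≤ 2. For the lower bound, G contains the cycle d–h–e–f–b–a–c–g–d, so G is not a forest; only forests have treewidth ≤ 1, hence tw(G) ≥ 2. Therefore the treewidth is 2.

2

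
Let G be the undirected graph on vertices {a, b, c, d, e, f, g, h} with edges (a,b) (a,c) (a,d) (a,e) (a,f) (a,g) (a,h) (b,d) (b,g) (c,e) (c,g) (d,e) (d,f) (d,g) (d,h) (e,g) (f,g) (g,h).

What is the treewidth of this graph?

A width-3 tree decomposition is:
Bags: B1 = {a, c, e, g}  B2 = {a, d, e, g}  B3 = {a, b, d, g}  B4 = {a, d, g, h}  B5 = {a, d, f, g}
Tree: B1–B2, B2–B3, B3–B4, B4–B5
Each bag holds 4 vertices, so the decomposition has width 3, which upper-bounds the treewidth. Conversely, {a, d, e, g} is a clique of size 4, and the vertices of any clique must share a bag in every tree decomposition; so some bag has ≥ 4 vertices and tw(G) ≥ 3. The upper and lower bounds meet at 3, so that is the treewidth.

3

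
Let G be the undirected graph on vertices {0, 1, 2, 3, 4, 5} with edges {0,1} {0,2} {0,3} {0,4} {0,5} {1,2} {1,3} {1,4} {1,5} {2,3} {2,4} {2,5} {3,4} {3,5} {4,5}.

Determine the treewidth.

5

A width-5 tree decomposition is:
Bags: B1 = {0, 1, 2, 3, 4, 5}
Tree: (single bag)
With just one bag of size 6, the width is 6 − 1 = 5, so tw(G) ≤ 5. Conversely, {0, 1, 2, 3, 4, 5} is a clique of size 6, and the vertices of any clique must share a bag in every tree decomposition; so some bag has ≥ 6 vertices and tw(G) ≥ 5. Therefore the treewidth is 5.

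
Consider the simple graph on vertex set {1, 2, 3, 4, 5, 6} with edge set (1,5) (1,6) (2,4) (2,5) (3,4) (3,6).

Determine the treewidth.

2

A width-2 tree decomposition is:
Bags: B1 = {1, 5, 6}  B2 = {3, 5, 6}  B3 = {3, 4, 5}  B4 = {2, 4, 5}
Tree: B1–B2, B2–B3, B3–B4
Every bag has size at most 3, so the width is 3 − 1 = 2 and tw(G) ≤ 2. The edges 5–1–6–3–4–2–5 form a cycle, so G is not a tree and its treewidth is at least 2. Hence tw(G) = 2 exactly.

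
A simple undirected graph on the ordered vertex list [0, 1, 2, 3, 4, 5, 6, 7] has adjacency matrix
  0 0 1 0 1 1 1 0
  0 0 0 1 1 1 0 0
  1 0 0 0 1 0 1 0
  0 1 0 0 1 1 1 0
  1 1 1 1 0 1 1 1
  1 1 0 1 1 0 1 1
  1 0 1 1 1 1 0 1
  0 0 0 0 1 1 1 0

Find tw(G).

A width-3 tree decomposition is:
Bags: B1 = {3, 4, 5, 6}  B2 = {1, 3, 4, 5}  B3 = {0, 4, 5, 6}  B4 = {4, 5, 6, 7}  B5 = {0, 2, 4, 6}
Tree: B1–B2, B1–B3, B1–B4, B3–B5
Each bag holds 4 vertices, so the decomposition has width 3, which upper-bounds the treewidth. On the other hand G contains the 4-clique {0, 2, 4, 6}. A clique must lie in a single bag of any decomposition, so no decomposition can have width below 3. The upper and lower bounds meet at 3, so that is the treewidth.

3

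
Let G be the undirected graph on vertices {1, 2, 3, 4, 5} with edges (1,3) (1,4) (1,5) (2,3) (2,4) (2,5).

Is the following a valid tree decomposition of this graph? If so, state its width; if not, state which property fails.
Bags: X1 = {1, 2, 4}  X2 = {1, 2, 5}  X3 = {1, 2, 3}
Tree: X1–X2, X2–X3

Yes; width 2.

Vertex coverage: the bags together contain {1, 2, 3, 4, 5}, the full vertex set. Edge coverage: each edge of G has both endpoints in at least one bag. Running intersection: for every vertex, the bags containing it form a connected subtree. All three properties hold, so this is a valid tree decomposition of width max|bag| − 1 = 2, and hence tw(G) ≤ 2.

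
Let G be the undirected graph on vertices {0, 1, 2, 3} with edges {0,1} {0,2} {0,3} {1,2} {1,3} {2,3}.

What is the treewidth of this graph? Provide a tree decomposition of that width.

Treewidth 3.
Bags: B1 = {0, 1, 2, 3}
Tree: (single bag)

A single bag containing all 4 vertices is trivially a valid decomposition of width 3. Conversely, {0, 1, 2, 3} is a clique of size 4, and the vertices of any clique must share a bag in every tree decomposition; so some bag has ≥ 4 vertices and tw(G) ≥ 3. The upper and lower bounds meet at 3, so that is the treewidth.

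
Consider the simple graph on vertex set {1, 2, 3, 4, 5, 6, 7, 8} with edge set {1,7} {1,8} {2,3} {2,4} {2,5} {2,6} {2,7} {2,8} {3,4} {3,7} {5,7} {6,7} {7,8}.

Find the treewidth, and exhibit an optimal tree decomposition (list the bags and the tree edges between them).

Each bag holds 3 vertices, so the decomposition has width 2, which upper-bounds the treewidth. Conversely, {1, 7, 8} is a clique of size 3, and the vertices of any clique must share a bag in every tree decomposition; so some bag has ≥ 3 vertices and tw(G) ≥ 2. Therefore the treewidth is 2.

Treewidth 2.
Bags: B1 = {1, 7, 8}  B2 = {2, 7, 8}  B3 = {2, 6, 7}  B4 = {2, 3, 7}  B5 = {2, 5, 7}  B6 = {2, 3, 4}
Tree: B1–B2, B2–B3, B2–B4, B4–B5, B4–B6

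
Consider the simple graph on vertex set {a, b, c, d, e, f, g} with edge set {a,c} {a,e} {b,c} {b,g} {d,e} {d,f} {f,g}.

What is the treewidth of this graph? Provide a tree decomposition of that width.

Each bag holds 3 vertices, so the decomposition has width 2, which upper-bounds the treewidth. The edges g–f–d–e–a–c–b–g form a cycle, so G is not a tree and its treewidth is at least 2. The upper and lower bounds meet at 2, so that is the treewidth.

Treewidth 2.
One such decomposition:
Bags: B1 = {d, f, g}  B2 = {d, e, g}  B3 = {a, e, g}  B4 = {a, c, g}  B5 = {b, c, g}
Tree: B1–B2, B2–B3, B3–B4, B4–B5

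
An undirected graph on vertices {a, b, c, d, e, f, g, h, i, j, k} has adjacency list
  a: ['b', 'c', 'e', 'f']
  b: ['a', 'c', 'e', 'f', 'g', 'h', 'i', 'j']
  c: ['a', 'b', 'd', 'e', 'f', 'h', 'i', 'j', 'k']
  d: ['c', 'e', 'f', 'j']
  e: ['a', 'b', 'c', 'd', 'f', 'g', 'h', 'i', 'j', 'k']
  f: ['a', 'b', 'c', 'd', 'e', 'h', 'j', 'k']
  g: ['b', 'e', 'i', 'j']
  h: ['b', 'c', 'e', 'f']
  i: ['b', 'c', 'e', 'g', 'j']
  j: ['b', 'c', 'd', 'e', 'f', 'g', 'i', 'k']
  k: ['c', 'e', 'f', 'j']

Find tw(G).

4

A width-4 tree decomposition is:
Bags: B1 = {b, c, e, i, j}  B2 = {b, c, e, f, j}  B3 = {a, b, c, e, f}  B4 = {c, d, e, f, j}  B5 = {b, c, e, f, h}  B6 = {b, e, g, i, j}  B7 = {c, e, f, j, k}
Tree: B1–B2, B2–B3, B2–B4, B2–B5, B1–B6, B4–B7
Every bag has size at most 5, so the width is 5 − 1 = 4 and tw(G) ≤ 4. On the other hand G contains the 5-clique {b, e, g, i, j}. A clique must lie in a single bag of any decomposition, so no decomposition can have width below 4. The upper and lower bounds meet at 4, so that is the treewidth.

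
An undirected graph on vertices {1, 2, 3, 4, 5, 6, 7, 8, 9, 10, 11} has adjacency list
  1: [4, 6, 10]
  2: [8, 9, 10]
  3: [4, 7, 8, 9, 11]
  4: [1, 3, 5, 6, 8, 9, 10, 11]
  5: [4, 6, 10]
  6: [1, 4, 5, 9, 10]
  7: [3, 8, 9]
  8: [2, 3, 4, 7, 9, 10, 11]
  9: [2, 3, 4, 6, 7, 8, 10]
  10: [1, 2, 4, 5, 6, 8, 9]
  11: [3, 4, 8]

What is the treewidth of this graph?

3

A width-3 tree decomposition is:
Bags: B1 = {4, 8, 9, 10}  B2 = {4, 6, 9, 10}  B3 = {4, 5, 6, 10}  B4 = {2, 8, 9, 10}  B5 = {3, 4, 8, 9}  B6 = {3, 4, 8, 11}  B7 = {3, 7, 8, 9}  B8 = {1, 4, 6, 10}
Tree: B1–B2, B2–B3, B1–B4, B1–B5, B5–B6, B5–B7, B2–B8
Each bag holds 4 vertices, so the decomposition has width 3, which upper-bounds the treewidth. Conversely, {2, 8, 9, 10} is a clique of size 4, and the vertices of any clique must share a bag in every tree decomposition; so some bag has ≥ 4 vertices and tw(G) ≥ 3. Therefore the treewidth is 3.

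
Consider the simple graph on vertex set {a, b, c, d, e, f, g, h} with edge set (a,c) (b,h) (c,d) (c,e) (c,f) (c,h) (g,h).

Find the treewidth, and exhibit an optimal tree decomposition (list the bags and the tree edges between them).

Every bag has size at most 2, so the width is 2 − 1 = 1 and tw(G) ≤ 1. Since G has at least one edge (e.g. c–d), it is not an edgeless graph, so tw(G) ≥ 1. Combining the bounds, tw(G) = 1.

Treewidth 1.
Bags: B1 = {c, d}  B2 = {c, h}  B3 = {g, h}  B4 = {c, f}  B5 = {c, e}  B6 = {a, c}  B7 = {b, h}
Tree: B1–B2, B2–B3, B1–B4, B2–B5, B4–B6, B3–B7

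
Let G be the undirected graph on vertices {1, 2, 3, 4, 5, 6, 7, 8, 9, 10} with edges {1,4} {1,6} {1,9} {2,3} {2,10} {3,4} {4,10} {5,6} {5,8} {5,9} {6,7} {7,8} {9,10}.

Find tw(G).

2

A width-2 tree decomposition is:
Bags: B1 = {2, 3, 10}  B2 = {3, 4, 10}  B3 = {4, 9, 10}  B4 = {1, 4, 9}  B5 = {1, 5, 9}  B6 = {1, 5, 6}  B7 = {5, 6, 8}  B8 = {6, 7, 8}
Tree: B1–B2, B2–B3, B3–B4, B4–B5, B5–B6, B6–B7, B7–B8
Each bag holds 3 vertices, so the decomposition has width 2, which upper-bounds the treewidth. The edges 2–3–4–10–2 form a cycle, so G is not a tree and its treewidth is at least 2. The upper and lower bounds meet at 2, so that is the treewidth.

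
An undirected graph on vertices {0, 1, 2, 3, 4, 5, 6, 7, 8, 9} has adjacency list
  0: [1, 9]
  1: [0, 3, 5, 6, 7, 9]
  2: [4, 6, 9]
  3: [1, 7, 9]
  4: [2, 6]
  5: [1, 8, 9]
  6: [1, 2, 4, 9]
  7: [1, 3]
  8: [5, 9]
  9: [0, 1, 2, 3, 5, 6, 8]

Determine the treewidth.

2

A width-2 tree decomposition is:
Bags: B1 = {1, 3, 9}  B2 = {1, 6, 9}  B3 = {0, 1, 9}  B4 = {2, 6, 9}  B5 = {2, 4, 6}  B6 = {1, 3, 7}  B7 = {1, 5, 9}  B8 = {5, 8, 9}
Tree: B1–B2, B2–B3, B2–B4, B4–B5, B1–B6, B1–B7, B7–B8
Every bag has size at most 3, so the width is 3 − 1 = 2 and tw(G) ≤ 2. On the other hand G contains the 3-clique {5, 8, 9}. A clique must lie in a single bag of any decomposition, so no decomposition can have width below 2. Therefore the treewidth is 2.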